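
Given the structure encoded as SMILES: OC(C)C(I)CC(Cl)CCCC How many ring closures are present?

In SMILES, each pair of matching ring-closure digits denotes one ring-closing bond; the number of such bonds equals the number of independent rings.
Ring-closure bonds here: 0.

0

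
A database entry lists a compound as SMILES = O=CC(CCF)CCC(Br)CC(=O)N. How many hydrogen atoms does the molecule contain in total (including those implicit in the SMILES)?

Walk through each heavy atom and fill implicit hydrogens from standard valence (C 4, N 3, O 2, S 2, halogen 1):
  atom 1: O, bond orders sum to 2 (valence 2) → 0 H
  atom 2: C, bond orders sum to 3 (valence 4) → 1 H
  atom 3: C, bond orders sum to 3 (valence 4) → 1 H
  atom 4: C, bond orders sum to 2 (valence 4) → 2 H
  atom 5: C, bond orders sum to 2 (valence 4) → 2 H
  atom 6: F (halogen, monovalent) → 0 H
  atom 7: C, bond orders sum to 2 (valence 4) → 2 H
  atom 8: C, bond orders sum to 2 (valence 4) → 2 H
  atom 9: C, bond orders sum to 3 (valence 4) → 1 H
  atom 10: Br (halogen, monovalent) → 0 H
  atom 11: C, bond orders sum to 2 (valence 4) → 2 H
  atom 12: C, bond orders sum to 4 (valence 4) → 0 H
  atom 13: O, bond orders sum to 2 (valence 2) → 0 H
  atom 14: N, bond orders sum to 1 (valence 3) → 2 H
Total hydrogens: 15.

15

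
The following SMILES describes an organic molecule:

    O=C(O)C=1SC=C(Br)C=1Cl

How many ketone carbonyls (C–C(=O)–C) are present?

0

Scan the SMILES for the ketone motif — none present.
Groups that are present: 1 carboxylic acid.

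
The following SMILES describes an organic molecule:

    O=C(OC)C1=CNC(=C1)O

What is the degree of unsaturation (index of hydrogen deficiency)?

4

Molecular formula: C6H7NO3.
DoU = (2C + 2 + N − H − X) / 2, where X is the halogen count and O/S are ignored.
    = (2·6 + 2 + 1 − 7 − 0) / 2 = 8 / 2 = 4.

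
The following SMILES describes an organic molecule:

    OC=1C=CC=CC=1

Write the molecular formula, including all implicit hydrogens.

Walk through each heavy atom and fill implicit hydrogens from standard valence (C 4, N 3, O 2, S 2, halogen 1):
  atom 1: O, bond orders sum to 1 (valence 2) → 1 H
  atom 2: C, bond orders sum to 4 (valence 4) → 0 H
  atom 3: C, bond orders sum to 3 (valence 4) → 1 H
  atom 4: C, bond orders sum to 3 (valence 4) → 1 H
  atom 5: C, bond orders sum to 3 (valence 4) → 1 H
  atom 6: C, bond orders sum to 3 (valence 4) → 1 H
  atom 7: C, bond orders sum to 3 (valence 4) → 1 H
Totals → C:6, H:6, O:1.
In Hill order: C6H6O.

C6H6O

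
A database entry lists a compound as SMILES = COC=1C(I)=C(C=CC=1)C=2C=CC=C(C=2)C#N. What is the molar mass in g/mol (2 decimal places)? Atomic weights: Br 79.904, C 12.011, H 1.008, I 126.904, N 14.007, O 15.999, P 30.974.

First, the molecular formula is C14H10INO (counting implicit H from valence).
  C: 14 × 12.011 = 168.154
  H: 10 × 1.008 = 10.080
  I: 1 × 126.904 = 126.904
  N: 1 × 14.007 = 14.007
  O: 1 × 15.999 = 15.999
Sum: 14×12.011 + 10×1.008 + 1×126.904 + 1×14.007 + 1×15.999 = 335.144 → 335.14 g/mol.

335.14 g/mol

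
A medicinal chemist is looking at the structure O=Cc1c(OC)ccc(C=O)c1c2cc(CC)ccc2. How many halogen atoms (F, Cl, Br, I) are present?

Scan the SMILES for the halogen motif — none present.
Groups that are present: 2 aldehyde, 1 ether.

0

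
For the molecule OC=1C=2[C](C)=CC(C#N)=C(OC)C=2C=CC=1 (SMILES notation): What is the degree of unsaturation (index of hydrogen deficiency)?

Degree of unsaturation = (number of rings) + (number of π bonds).
Ring closures in the SMILES: 2.
π bonds: 5 double bonds (each 1 DoU), 1 triple bond (each 2 DoU) → 7 DoU from unsaturation.
Total DoU = 2 + 7 = 9.

9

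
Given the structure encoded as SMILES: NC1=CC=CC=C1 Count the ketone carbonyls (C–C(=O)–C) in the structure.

Scan the SMILES for the ketone motif — none present.
Groups that are present: 1 primary amine.

0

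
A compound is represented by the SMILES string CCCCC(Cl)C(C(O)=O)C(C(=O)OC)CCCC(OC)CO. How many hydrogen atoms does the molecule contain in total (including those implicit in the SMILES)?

Walk through each heavy atom and fill implicit hydrogens from standard valence (C 4, N 3, O 2, S 2, halogen 1):
  atom 1: C, bond orders sum to 1 (valence 4) → 3 H
  atom 2: C, bond orders sum to 2 (valence 4) → 2 H
  atom 3: C, bond orders sum to 2 (valence 4) → 2 H
  atom 4: C, bond orders sum to 2 (valence 4) → 2 H
  atom 5: C, bond orders sum to 3 (valence 4) → 1 H
  atom 6: Cl (halogen, monovalent) → 0 H
  atom 7: C, bond orders sum to 3 (valence 4) → 1 H
  atom 8: C, bond orders sum to 4 (valence 4) → 0 H
  atom 9: O, bond orders sum to 1 (valence 2) → 1 H
  atom 10: O, bond orders sum to 2 (valence 2) → 0 H
  atom 11: C, bond orders sum to 3 (valence 4) → 1 H
  atom 12: C, bond orders sum to 4 (valence 4) → 0 H
  atom 13: O, bond orders sum to 2 (valence 2) → 0 H
  atom 14: O, bond orders sum to 2 (valence 2) → 0 H
  atom 15: C, bond orders sum to 1 (valence 4) → 3 H
  atom 16: C, bond orders sum to 2 (valence 4) → 2 H
  atom 17: C, bond orders sum to 2 (valence 4) → 2 H
  atom 18: C, bond orders sum to 2 (valence 4) → 2 H
  atom 19: C, bond orders sum to 3 (valence 4) → 1 H
  atom 20: O, bond orders sum to 2 (valence 2) → 0 H
  atom 21: C, bond orders sum to 1 (valence 4) → 3 H
  atom 22: C, bond orders sum to 2 (valence 4) → 2 H
  atom 23: O, bond orders sum to 1 (valence 2) → 1 H
Total hydrogens: 29.

29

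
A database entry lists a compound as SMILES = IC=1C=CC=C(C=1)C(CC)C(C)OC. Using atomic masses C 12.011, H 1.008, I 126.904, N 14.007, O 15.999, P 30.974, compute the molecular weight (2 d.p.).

304.17 g/mol

First, the molecular formula is C12H17IO (counting implicit H from valence).
  C: 12 × 12.011 = 144.132
  H: 17 × 1.008 = 17.136
  I: 1 × 126.904 = 126.904
  O: 1 × 15.999 = 15.999
Sum: 12×12.011 + 17×1.008 + 1×126.904 + 1×15.999 = 304.171 → 304.17 g/mol.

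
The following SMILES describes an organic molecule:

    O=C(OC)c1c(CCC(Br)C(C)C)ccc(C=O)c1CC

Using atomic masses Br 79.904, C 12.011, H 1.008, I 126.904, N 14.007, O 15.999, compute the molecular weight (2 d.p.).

First, the molecular formula is C17H23BrO3 (counting implicit H from valence).
  Br: 1 × 79.904 = 79.904
  C: 17 × 12.011 = 204.187
  H: 23 × 1.008 = 23.184
  O: 3 × 15.999 = 47.997
Sum: 1×79.904 + 17×12.011 + 23×1.008 + 3×15.999 = 355.272 → 355.27 g/mol.

355.27 g/mol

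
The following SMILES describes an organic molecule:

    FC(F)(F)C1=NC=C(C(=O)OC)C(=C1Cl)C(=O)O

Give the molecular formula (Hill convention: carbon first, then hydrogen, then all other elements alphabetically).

C9H5ClF3NO4

Walk through each heavy atom and fill implicit hydrogens from standard valence (C 4, N 3, O 2, S 2, halogen 1):
  atom 1: F (halogen, monovalent) → 0 H
  atom 2: C, bond orders sum to 4 (valence 4) → 0 H
  atom 3: F (halogen, monovalent) → 0 H
  atom 4: F (halogen, monovalent) → 0 H
  atom 5: C, bond orders sum to 4 (valence 4) → 0 H
  atom 6: N, bond orders sum to 3 (valence 3) → 0 H
  atom 7: C, bond orders sum to 3 (valence 4) → 1 H
  atom 8: C, bond orders sum to 4 (valence 4) → 0 H
  atom 9: C, bond orders sum to 4 (valence 4) → 0 H
  atom 10: O, bond orders sum to 2 (valence 2) → 0 H
  atom 11: O, bond orders sum to 2 (valence 2) → 0 H
  atom 12: C, bond orders sum to 1 (valence 4) → 3 H
  atom 13: C, bond orders sum to 4 (valence 4) → 0 H
  atom 14: C, bond orders sum to 4 (valence 4) → 0 H
  atom 15: Cl (halogen, monovalent) → 0 H
  atom 16: C, bond orders sum to 4 (valence 4) → 0 H
  atom 17: O, bond orders sum to 2 (valence 2) → 0 H
  atom 18: O, bond orders sum to 1 (valence 2) → 1 H
Totals → C:9, H:5, Cl:1, F:3, N:1, O:4.
In Hill order: C9H5ClF3NO4.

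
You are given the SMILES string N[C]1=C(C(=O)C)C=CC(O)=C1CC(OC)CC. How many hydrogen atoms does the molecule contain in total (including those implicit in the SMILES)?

19

Walk through each heavy atom and fill implicit hydrogens from standard valence (C 4, N 3, O 2, S 2, halogen 1):
  atom 1: N, bond orders sum to 1 (valence 3) → 2 H
  atom 2: C with explicit H count 0
  atom 3: C, bond orders sum to 4 (valence 4) → 0 H
  atom 4: C, bond orders sum to 4 (valence 4) → 0 H
  atom 5: O, bond orders sum to 2 (valence 2) → 0 H
  atom 6: C, bond orders sum to 1 (valence 4) → 3 H
  atom 7: C, bond orders sum to 3 (valence 4) → 1 H
  atom 8: C, bond orders sum to 3 (valence 4) → 1 H
  atom 9: C, bond orders sum to 4 (valence 4) → 0 H
  atom 10: O, bond orders sum to 1 (valence 2) → 1 H
  atom 11: C, bond orders sum to 4 (valence 4) → 0 H
  atom 12: C, bond orders sum to 2 (valence 4) → 2 H
  atom 13: C, bond orders sum to 3 (valence 4) → 1 H
  atom 14: O, bond orders sum to 2 (valence 2) → 0 H
  atom 15: C, bond orders sum to 1 (valence 4) → 3 H
  atom 16: C, bond orders sum to 2 (valence 4) → 2 H
  atom 17: C, bond orders sum to 1 (valence 4) → 3 H
Total hydrogens: 19.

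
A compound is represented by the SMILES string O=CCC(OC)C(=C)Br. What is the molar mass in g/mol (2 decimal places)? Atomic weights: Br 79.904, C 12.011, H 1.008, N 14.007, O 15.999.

First, the molecular formula is C6H9BrO2 (counting implicit H from valence).
  Br: 1 × 79.904 = 79.904
  C: 6 × 12.011 = 72.066
  H: 9 × 1.008 = 9.072
  O: 2 × 15.999 = 31.998
Sum: 1×79.904 + 6×12.011 + 9×1.008 + 2×15.999 = 193.040 → 193.04 g/mol.

193.04 g/mol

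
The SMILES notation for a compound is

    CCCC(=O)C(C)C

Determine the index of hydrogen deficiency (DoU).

1

Degree of unsaturation = (number of rings) + (number of π bonds).
Ring closures in the SMILES: 0.
π bonds: 1 double bond (each 1 DoU) → 1 DoU from unsaturation.
Total DoU = 0 + 1 = 1.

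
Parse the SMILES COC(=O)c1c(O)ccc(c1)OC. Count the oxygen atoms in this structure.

Scan the SMILES for O atoms (remember two-letter symbols like Cl and Br are single atoms).
Oxygen count: 4.

4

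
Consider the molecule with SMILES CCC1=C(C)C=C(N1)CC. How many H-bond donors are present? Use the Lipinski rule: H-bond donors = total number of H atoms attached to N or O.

Donors: find every N or O and count the H atoms it carries.
  atom 8 (N): bond orders sum to 2 → 1 H
Lipinski HBD = 1.

1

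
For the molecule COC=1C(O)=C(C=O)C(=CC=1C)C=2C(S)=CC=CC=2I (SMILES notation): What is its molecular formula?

C15H13IO3S

Walk through each heavy atom and fill implicit hydrogens from standard valence (C 4, N 3, O 2, S 2, halogen 1):
  atom 1: C, bond orders sum to 1 (valence 4) → 3 H
  atom 2: O, bond orders sum to 2 (valence 2) → 0 H
  atom 3: C, bond orders sum to 4 (valence 4) → 0 H
  atom 4: C, bond orders sum to 4 (valence 4) → 0 H
  atom 5: O, bond orders sum to 1 (valence 2) → 1 H
  atom 6: C, bond orders sum to 4 (valence 4) → 0 H
  atom 7: C, bond orders sum to 3 (valence 4) → 1 H
  atom 8: O, bond orders sum to 2 (valence 2) → 0 H
  atom 9: C, bond orders sum to 4 (valence 4) → 0 H
  atom 10: C, bond orders sum to 3 (valence 4) → 1 H
  atom 11: C, bond orders sum to 4 (valence 4) → 0 H
  atom 12: C, bond orders sum to 1 (valence 4) → 3 H
  atom 13: C, bond orders sum to 4 (valence 4) → 0 H
  atom 14: C, bond orders sum to 4 (valence 4) → 0 H
  atom 15: S, bond orders sum to 1 (valence 2) → 1 H
  atom 16: C, bond orders sum to 3 (valence 4) → 1 H
  atom 17: C, bond orders sum to 3 (valence 4) → 1 H
  atom 18: C, bond orders sum to 3 (valence 4) → 1 H
  atom 19: C, bond orders sum to 4 (valence 4) → 0 H
  atom 20: I (halogen, monovalent) → 0 H
Totals → C:15, H:13, I:1, O:3, S:1.
In Hill order: C15H13IO3S.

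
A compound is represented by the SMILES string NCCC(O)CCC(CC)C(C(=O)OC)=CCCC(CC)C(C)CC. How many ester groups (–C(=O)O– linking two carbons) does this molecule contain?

1

The ester motif appears at heavy-atom position 12 in the SMILES.
Other groups present: 1 alkene, 1 hydroxyl, 1 primary amine.
Ester count: 1.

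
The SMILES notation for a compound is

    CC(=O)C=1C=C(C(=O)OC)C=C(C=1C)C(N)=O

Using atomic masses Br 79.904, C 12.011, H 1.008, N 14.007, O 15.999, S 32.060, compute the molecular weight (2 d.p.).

First, the molecular formula is C12H13NO4 (counting implicit H from valence).
  C: 12 × 12.011 = 144.132
  H: 13 × 1.008 = 13.104
  N: 1 × 14.007 = 14.007
  O: 4 × 15.999 = 63.996
Sum: 12×12.011 + 13×1.008 + 1×14.007 + 4×15.999 = 235.239 → 235.24 g/mol.

235.24 g/mol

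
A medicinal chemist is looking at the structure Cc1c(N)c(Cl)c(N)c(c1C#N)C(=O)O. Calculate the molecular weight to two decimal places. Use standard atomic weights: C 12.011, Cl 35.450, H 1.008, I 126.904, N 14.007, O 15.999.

First, the molecular formula is C9H8ClN3O2 (counting implicit H from valence).
  C: 9 × 12.011 = 108.099
  Cl: 1 × 35.450 = 35.450
  H: 8 × 1.008 = 8.064
  N: 3 × 14.007 = 42.021
  O: 2 × 15.999 = 31.998
Sum: 9×12.011 + 1×35.450 + 8×1.008 + 3×14.007 + 2×15.999 = 225.632 → 225.63 g/mol.

225.63 g/mol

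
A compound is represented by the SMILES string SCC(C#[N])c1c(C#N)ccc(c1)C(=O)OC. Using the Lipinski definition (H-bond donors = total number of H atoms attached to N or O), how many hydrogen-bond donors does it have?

0

Donors: find every N or O and count the H atoms it carries.
  atom 5 (N): bond orders sum to 3 → 0 H
  atom 9 (N): bond orders sum to 3 → 0 H
  atom 15 (O): bond orders sum to 2 → 0 H
  atom 16 (O): bond orders sum to 2 → 0 H
Lipinski HBD = 0.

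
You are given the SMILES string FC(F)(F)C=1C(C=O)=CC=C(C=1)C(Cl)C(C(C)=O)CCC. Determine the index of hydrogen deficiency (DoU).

Degree of unsaturation = (number of rings) + (number of π bonds).
Ring closures in the SMILES: 1.
π bonds: 5 double bonds (each 1 DoU) → 5 DoU from unsaturation.
Total DoU = 1 + 5 = 6.

6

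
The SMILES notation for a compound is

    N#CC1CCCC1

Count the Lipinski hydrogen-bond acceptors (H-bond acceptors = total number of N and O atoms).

1

N atoms: 1; O atoms: 0.
Lipinski HBA = 1 + 0 = 1.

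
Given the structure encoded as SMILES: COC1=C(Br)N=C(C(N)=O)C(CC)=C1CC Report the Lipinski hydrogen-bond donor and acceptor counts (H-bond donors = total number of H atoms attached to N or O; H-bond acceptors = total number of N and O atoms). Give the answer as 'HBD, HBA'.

Donors: find every N or O and count the H atoms it carries.
  atom 2 (O): bond orders sum to 2 → 0 H
  atom 6 (N): bond orders sum to 3 → 0 H
  atom 9 (N): bond orders sum to 1 → 2 H
  atom 10 (O): bond orders sum to 2 → 0 H
Lipinski HBD = 2.
Acceptors: N atoms = 2, O atoms = 2 → HBA = 4.

2, 4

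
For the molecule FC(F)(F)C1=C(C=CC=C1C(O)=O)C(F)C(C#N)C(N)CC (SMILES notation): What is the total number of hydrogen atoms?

Walk through each heavy atom and fill implicit hydrogens from standard valence (C 4, N 3, O 2, S 2, halogen 1):
  atom 1: F (halogen, monovalent) → 0 H
  atom 2: C, bond orders sum to 4 (valence 4) → 0 H
  atom 3: F (halogen, monovalent) → 0 H
  atom 4: F (halogen, monovalent) → 0 H
  atom 5: C, bond orders sum to 4 (valence 4) → 0 H
  atom 6: C, bond orders sum to 4 (valence 4) → 0 H
  atom 7: C, bond orders sum to 3 (valence 4) → 1 H
  atom 8: C, bond orders sum to 3 (valence 4) → 1 H
  atom 9: C, bond orders sum to 3 (valence 4) → 1 H
  atom 10: C, bond orders sum to 4 (valence 4) → 0 H
  atom 11: C, bond orders sum to 4 (valence 4) → 0 H
  atom 12: O, bond orders sum to 1 (valence 2) → 1 H
  atom 13: O, bond orders sum to 2 (valence 2) → 0 H
  atom 14: C, bond orders sum to 3 (valence 4) → 1 H
  atom 15: F (halogen, monovalent) → 0 H
  atom 16: C, bond orders sum to 3 (valence 4) → 1 H
  atom 17: C, bond orders sum to 4 (valence 4) → 0 H
  atom 18: N, bond orders sum to 3 (valence 3) → 0 H
  atom 19: C, bond orders sum to 3 (valence 4) → 1 H
  atom 20: N, bond orders sum to 1 (valence 3) → 2 H
  atom 21: C, bond orders sum to 2 (valence 4) → 2 H
  atom 22: C, bond orders sum to 1 (valence 4) → 3 H
Total hydrogens: 14.

14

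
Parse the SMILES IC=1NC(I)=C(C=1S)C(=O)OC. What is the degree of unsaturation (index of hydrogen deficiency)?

Degree of unsaturation = (number of rings) + (number of π bonds).
Ring closures in the SMILES: 1.
π bonds: 3 double bonds (each 1 DoU) → 3 DoU from unsaturation.
Total DoU = 1 + 3 = 4.

4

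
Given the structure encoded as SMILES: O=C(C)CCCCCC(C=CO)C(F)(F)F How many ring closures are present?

In SMILES, each pair of matching ring-closure digits denotes one ring-closing bond; the number of such bonds equals the number of independent rings.
Ring-closure bonds here: 0.

0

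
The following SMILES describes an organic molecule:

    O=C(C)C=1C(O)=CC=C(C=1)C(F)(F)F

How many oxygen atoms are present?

2

Scan the SMILES for O atoms (remember two-letter symbols like Cl and Br are single atoms).
Oxygen count: 2.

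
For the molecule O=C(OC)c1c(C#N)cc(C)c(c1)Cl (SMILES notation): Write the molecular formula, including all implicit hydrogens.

C10H8ClNO2

Walk through each heavy atom and fill implicit hydrogens from standard valence (C 4, N 3, O 2, S 2, halogen 1); for lowercase aromatic atoms, an aromatic c carries 1 H when it has two neighbours and 0 H with three, and aromatic n carries 0 H:
  atom 1: O, bond orders sum to 2 (valence 2) → 0 H
  atom 2: C, bond orders sum to 4 (valence 4) → 0 H
  atom 3: O, bond orders sum to 2 (valence 2) → 0 H
  atom 4: C, bond orders sum to 1 (valence 4) → 3 H
  atom 5: aromatic c, 3 neighbours → 0 H
  atom 6: aromatic c, 3 neighbours → 0 H
  atom 7: C, bond orders sum to 4 (valence 4) → 0 H
  atom 8: N, bond orders sum to 3 (valence 3) → 0 H
  atom 9: aromatic c, 2 neighbours → 1 H
  atom 10: aromatic c, 3 neighbours → 0 H
  atom 11: C, bond orders sum to 1 (valence 4) → 3 H
  atom 12: aromatic c, 3 neighbours → 0 H
  atom 13: aromatic c, 2 neighbours → 1 H
  atom 14: Cl (halogen, monovalent) → 0 H
Totals → C:10, H:8, Cl:1, N:1, O:2.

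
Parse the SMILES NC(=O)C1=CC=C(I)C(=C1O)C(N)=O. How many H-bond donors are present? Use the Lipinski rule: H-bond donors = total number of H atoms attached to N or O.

Donors: find every N or O and count the H atoms it carries.
  atom 1 (N): bond orders sum to 1 → 2 H
  atom 3 (O): bond orders sum to 2 → 0 H
  atom 11 (O): bond orders sum to 1 → 1 H
  atom 13 (N): bond orders sum to 1 → 2 H
  atom 14 (O): bond orders sum to 2 → 0 H
Lipinski HBD = 5.

5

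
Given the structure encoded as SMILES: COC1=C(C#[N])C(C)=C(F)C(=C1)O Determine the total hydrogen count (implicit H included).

8

Walk through each heavy atom and fill implicit hydrogens from standard valence (C 4, N 3, O 2, S 2, halogen 1):
  atom 1: C, bond orders sum to 1 (valence 4) → 3 H
  atom 2: O, bond orders sum to 2 (valence 2) → 0 H
  atom 3: C, bond orders sum to 4 (valence 4) → 0 H
  atom 4: C, bond orders sum to 4 (valence 4) → 0 H
  atom 5: C, bond orders sum to 4 (valence 4) → 0 H
  atom 6: N with explicit H count 0
  atom 7: C, bond orders sum to 4 (valence 4) → 0 H
  atom 8: C, bond orders sum to 1 (valence 4) → 3 H
  atom 9: C, bond orders sum to 4 (valence 4) → 0 H
  atom 10: F (halogen, monovalent) → 0 H
  atom 11: C, bond orders sum to 4 (valence 4) → 0 H
  atom 12: C, bond orders sum to 3 (valence 4) → 1 H
  atom 13: O, bond orders sum to 1 (valence 2) → 1 H
Total hydrogens: 8.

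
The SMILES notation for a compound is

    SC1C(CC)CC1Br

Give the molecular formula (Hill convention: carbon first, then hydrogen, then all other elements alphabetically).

C6H11BrS

Walk through each heavy atom and fill implicit hydrogens from standard valence (C 4, N 3, O 2, S 2, halogen 1):
  atom 1: S, bond orders sum to 1 (valence 2) → 1 H
  atom 2: C, bond orders sum to 3 (valence 4) → 1 H
  atom 3: C, bond orders sum to 3 (valence 4) → 1 H
  atom 4: C, bond orders sum to 2 (valence 4) → 2 H
  atom 5: C, bond orders sum to 1 (valence 4) → 3 H
  atom 6: C, bond orders sum to 2 (valence 4) → 2 H
  atom 7: C, bond orders sum to 3 (valence 4) → 1 H
  atom 8: Br (halogen, monovalent) → 0 H
Totals → C:6, H:11, Br:1, S:1.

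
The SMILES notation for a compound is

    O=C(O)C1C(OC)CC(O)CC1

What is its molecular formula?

C8H14O4

Walk through each heavy atom and fill implicit hydrogens from standard valence (C 4, N 3, O 2, S 2, halogen 1):
  atom 1: O, bond orders sum to 2 (valence 2) → 0 H
  atom 2: C, bond orders sum to 4 (valence 4) → 0 H
  atom 3: O, bond orders sum to 1 (valence 2) → 1 H
  atom 4: C, bond orders sum to 3 (valence 4) → 1 H
  atom 5: C, bond orders sum to 3 (valence 4) → 1 H
  atom 6: O, bond orders sum to 2 (valence 2) → 0 H
  atom 7: C, bond orders sum to 1 (valence 4) → 3 H
  atom 8: C, bond orders sum to 2 (valence 4) → 2 H
  atom 9: C, bond orders sum to 3 (valence 4) → 1 H
  atom 10: O, bond orders sum to 1 (valence 2) → 1 H
  atom 11: C, bond orders sum to 2 (valence 4) → 2 H
  atom 12: C, bond orders sum to 2 (valence 4) → 2 H
Totals → C:8, H:14, O:4.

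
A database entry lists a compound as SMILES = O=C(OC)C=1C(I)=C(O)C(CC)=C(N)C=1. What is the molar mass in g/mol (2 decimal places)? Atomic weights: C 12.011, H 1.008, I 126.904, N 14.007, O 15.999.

321.11 g/mol

First, the molecular formula is C10H12INO3 (counting implicit H from valence).
  C: 10 × 12.011 = 120.110
  H: 12 × 1.008 = 12.096
  I: 1 × 126.904 = 126.904
  N: 1 × 14.007 = 14.007
  O: 3 × 15.999 = 47.997
Sum: 10×12.011 + 12×1.008 + 1×126.904 + 1×14.007 + 3×15.999 = 321.114 → 321.11 g/mol.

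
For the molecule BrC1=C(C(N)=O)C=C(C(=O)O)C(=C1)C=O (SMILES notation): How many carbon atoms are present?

Count every carbon token in the SMILES (each C, including those in ring-closure positions and inside branches).
Carbon count: 9.

9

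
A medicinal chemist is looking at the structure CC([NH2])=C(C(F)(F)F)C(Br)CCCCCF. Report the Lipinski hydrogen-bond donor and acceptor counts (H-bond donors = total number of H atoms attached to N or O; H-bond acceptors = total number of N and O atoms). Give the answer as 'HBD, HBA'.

2, 1

Donors: find every N or O and count the H atoms it carries.
  atom 3 (N): bond orders sum to 1 → 2 H
Lipinski HBD = 2.
Acceptors: N atoms = 1, O atoms = 0 → HBA = 1.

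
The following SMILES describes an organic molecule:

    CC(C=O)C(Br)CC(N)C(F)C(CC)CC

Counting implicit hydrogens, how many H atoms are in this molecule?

Walk through each heavy atom and fill implicit hydrogens from standard valence (C 4, N 3, O 2, S 2, halogen 1):
  atom 1: C, bond orders sum to 1 (valence 4) → 3 H
  atom 2: C, bond orders sum to 3 (valence 4) → 1 H
  atom 3: C, bond orders sum to 3 (valence 4) → 1 H
  atom 4: O, bond orders sum to 2 (valence 2) → 0 H
  atom 5: C, bond orders sum to 3 (valence 4) → 1 H
  atom 6: Br (halogen, monovalent) → 0 H
  atom 7: C, bond orders sum to 2 (valence 4) → 2 H
  atom 8: C, bond orders sum to 3 (valence 4) → 1 H
  atom 9: N, bond orders sum to 1 (valence 3) → 2 H
  atom 10: C, bond orders sum to 3 (valence 4) → 1 H
  atom 11: F (halogen, monovalent) → 0 H
  atom 12: C, bond orders sum to 3 (valence 4) → 1 H
  atom 13: C, bond orders sum to 2 (valence 4) → 2 H
  atom 14: C, bond orders sum to 1 (valence 4) → 3 H
  atom 15: C, bond orders sum to 2 (valence 4) → 2 H
  atom 16: C, bond orders sum to 1 (valence 4) → 3 H
Total hydrogens: 23.

23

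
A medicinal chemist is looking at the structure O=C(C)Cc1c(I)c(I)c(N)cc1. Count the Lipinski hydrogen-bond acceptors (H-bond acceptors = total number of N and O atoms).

N atoms: 1; O atoms: 1.
Lipinski HBA = 1 + 1 = 2.

2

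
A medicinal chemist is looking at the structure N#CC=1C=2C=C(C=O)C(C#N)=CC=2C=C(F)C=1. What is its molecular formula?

C13H5FN2O

Walk through each heavy atom and fill implicit hydrogens from standard valence (C 4, N 3, O 2, S 2, halogen 1):
  atom 1: N, bond orders sum to 3 (valence 3) → 0 H
  atom 2: C, bond orders sum to 4 (valence 4) → 0 H
  atom 3: C, bond orders sum to 4 (valence 4) → 0 H
  atom 4: C, bond orders sum to 4 (valence 4) → 0 H
  atom 5: C, bond orders sum to 3 (valence 4) → 1 H
  atom 6: C, bond orders sum to 4 (valence 4) → 0 H
  atom 7: C, bond orders sum to 3 (valence 4) → 1 H
  atom 8: O, bond orders sum to 2 (valence 2) → 0 H
  atom 9: C, bond orders sum to 4 (valence 4) → 0 H
  atom 10: C, bond orders sum to 4 (valence 4) → 0 H
  atom 11: N, bond orders sum to 3 (valence 3) → 0 H
  atom 12: C, bond orders sum to 3 (valence 4) → 1 H
  atom 13: C, bond orders sum to 4 (valence 4) → 0 H
  atom 14: C, bond orders sum to 3 (valence 4) → 1 H
  atom 15: C, bond orders sum to 4 (valence 4) → 0 H
  atom 16: F (halogen, monovalent) → 0 H
  atom 17: C, bond orders sum to 3 (valence 4) → 1 H
Totals → C:13, H:5, F:1, N:2, O:1.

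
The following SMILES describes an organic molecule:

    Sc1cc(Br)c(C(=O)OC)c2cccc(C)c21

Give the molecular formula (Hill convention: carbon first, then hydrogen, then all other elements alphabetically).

C13H11BrO2S

Walk through each heavy atom and fill implicit hydrogens from standard valence (C 4, N 3, O 2, S 2, halogen 1); for lowercase aromatic atoms, an aromatic c carries 1 H when it has two neighbours and 0 H with three, and aromatic n carries 0 H:
  atom 1: S, bond orders sum to 1 (valence 2) → 1 H
  atom 2: aromatic c, 3 neighbours → 0 H
  atom 3: aromatic c, 2 neighbours → 1 H
  atom 4: aromatic c, 3 neighbours → 0 H
  atom 5: Br (halogen, monovalent) → 0 H
  atom 6: aromatic c, 3 neighbours → 0 H
  atom 7: C, bond orders sum to 4 (valence 4) → 0 H
  atom 8: O, bond orders sum to 2 (valence 2) → 0 H
  atom 9: O, bond orders sum to 2 (valence 2) → 0 H
  atom 10: C, bond orders sum to 1 (valence 4) → 3 H
  atom 11: aromatic c, 3 neighbours → 0 H
  atom 12: aromatic c, 2 neighbours → 1 H
  atom 13: aromatic c, 2 neighbours → 1 H
  atom 14: aromatic c, 2 neighbours → 1 H
  atom 15: aromatic c, 3 neighbours → 0 H
  atom 16: C, bond orders sum to 1 (valence 4) → 3 H
  atom 17: aromatic c, 3 neighbours → 0 H
Totals → C:13, H:11, Br:1, O:2, S:1.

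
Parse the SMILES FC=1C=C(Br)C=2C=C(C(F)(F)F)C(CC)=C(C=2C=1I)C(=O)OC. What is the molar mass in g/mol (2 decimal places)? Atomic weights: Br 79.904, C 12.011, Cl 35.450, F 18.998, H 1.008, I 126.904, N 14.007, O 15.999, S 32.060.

505.04 g/mol

First, the molecular formula is C15H10BrF4IO2 (counting implicit H from valence).
  Br: 1 × 79.904 = 79.904
  C: 15 × 12.011 = 180.165
  F: 4 × 18.998 = 75.992
  H: 10 × 1.008 = 10.080
  I: 1 × 126.904 = 126.904
  O: 2 × 15.999 = 31.998
Sum: 1×79.904 + 15×12.011 + 4×18.998 + 10×1.008 + 1×126.904 + 2×15.999 = 505.043 → 505.04 g/mol.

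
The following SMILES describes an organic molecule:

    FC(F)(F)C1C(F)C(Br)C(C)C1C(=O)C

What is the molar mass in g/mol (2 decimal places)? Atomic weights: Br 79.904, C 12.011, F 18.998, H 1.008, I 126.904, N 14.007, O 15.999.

First, the molecular formula is C9H11BrF4O (counting implicit H from valence).
  Br: 1 × 79.904 = 79.904
  C: 9 × 12.011 = 108.099
  F: 4 × 18.998 = 75.992
  H: 11 × 1.008 = 11.088
  O: 1 × 15.999 = 15.999
Sum: 1×79.904 + 9×12.011 + 4×18.998 + 11×1.008 + 1×15.999 = 291.082 → 291.08 g/mol.

291.08 g/mol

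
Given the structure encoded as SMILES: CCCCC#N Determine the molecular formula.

Walk through each heavy atom and fill implicit hydrogens from standard valence (C 4, N 3, O 2, S 2, halogen 1):
  atom 1: C, bond orders sum to 1 (valence 4) → 3 H
  atom 2: C, bond orders sum to 2 (valence 4) → 2 H
  atom 3: C, bond orders sum to 2 (valence 4) → 2 H
  atom 4: C, bond orders sum to 2 (valence 4) → 2 H
  atom 5: C, bond orders sum to 4 (valence 4) → 0 H
  atom 6: N, bond orders sum to 3 (valence 3) → 0 H
Totals → C:5, H:9, N:1.
In Hill order: C5H9N.

C5H9N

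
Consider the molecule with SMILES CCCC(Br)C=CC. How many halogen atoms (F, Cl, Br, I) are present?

1

Halogen atoms appear at heavy-atom position 5 (1×Br).
Other groups present: 1 alkene.
Halogen count: 1.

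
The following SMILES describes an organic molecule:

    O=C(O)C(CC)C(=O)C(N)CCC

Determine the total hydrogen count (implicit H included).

17

Walk through each heavy atom and fill implicit hydrogens from standard valence (C 4, N 3, O 2, S 2, halogen 1):
  atom 1: O, bond orders sum to 2 (valence 2) → 0 H
  atom 2: C, bond orders sum to 4 (valence 4) → 0 H
  atom 3: O, bond orders sum to 1 (valence 2) → 1 H
  atom 4: C, bond orders sum to 3 (valence 4) → 1 H
  atom 5: C, bond orders sum to 2 (valence 4) → 2 H
  atom 6: C, bond orders sum to 1 (valence 4) → 3 H
  atom 7: C, bond orders sum to 4 (valence 4) → 0 H
  atom 8: O, bond orders sum to 2 (valence 2) → 0 H
  atom 9: C, bond orders sum to 3 (valence 4) → 1 H
  atom 10: N, bond orders sum to 1 (valence 3) → 2 H
  atom 11: C, bond orders sum to 2 (valence 4) → 2 H
  atom 12: C, bond orders sum to 2 (valence 4) → 2 H
  atom 13: C, bond orders sum to 1 (valence 4) → 3 H
Total hydrogens: 17.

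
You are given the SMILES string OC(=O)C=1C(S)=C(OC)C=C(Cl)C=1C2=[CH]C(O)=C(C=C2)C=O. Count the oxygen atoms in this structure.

5

Scan the SMILES for O atoms (remember two-letter symbols like Cl and Br are single atoms).
Oxygen count: 5.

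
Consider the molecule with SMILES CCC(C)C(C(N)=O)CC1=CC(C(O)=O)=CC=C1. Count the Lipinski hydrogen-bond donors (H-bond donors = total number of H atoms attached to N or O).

3

Donors: find every N or O and count the H atoms it carries.
  atom 7 (N): bond orders sum to 1 → 2 H
  atom 8 (O): bond orders sum to 2 → 0 H
  atom 14 (O): bond orders sum to 1 → 1 H
  atom 15 (O): bond orders sum to 2 → 0 H
Lipinski HBD = 3.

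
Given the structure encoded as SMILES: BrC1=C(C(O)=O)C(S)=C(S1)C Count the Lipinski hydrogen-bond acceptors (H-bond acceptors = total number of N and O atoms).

2

N atoms: 0; O atoms: 2.
Lipinski HBA = 0 + 2 = 2.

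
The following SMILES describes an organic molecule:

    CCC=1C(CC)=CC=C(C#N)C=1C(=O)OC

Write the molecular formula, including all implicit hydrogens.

Walk through each heavy atom and fill implicit hydrogens from standard valence (C 4, N 3, O 2, S 2, halogen 1):
  atom 1: C, bond orders sum to 1 (valence 4) → 3 H
  atom 2: C, bond orders sum to 2 (valence 4) → 2 H
  atom 3: C, bond orders sum to 4 (valence 4) → 0 H
  atom 4: C, bond orders sum to 4 (valence 4) → 0 H
  atom 5: C, bond orders sum to 2 (valence 4) → 2 H
  atom 6: C, bond orders sum to 1 (valence 4) → 3 H
  atom 7: C, bond orders sum to 3 (valence 4) → 1 H
  atom 8: C, bond orders sum to 3 (valence 4) → 1 H
  atom 9: C, bond orders sum to 4 (valence 4) → 0 H
  atom 10: C, bond orders sum to 4 (valence 4) → 0 H
  atom 11: N, bond orders sum to 3 (valence 3) → 0 H
  atom 12: C, bond orders sum to 4 (valence 4) → 0 H
  atom 13: C, bond orders sum to 4 (valence 4) → 0 H
  atom 14: O, bond orders sum to 2 (valence 2) → 0 H
  atom 15: O, bond orders sum to 2 (valence 2) → 0 H
  atom 16: C, bond orders sum to 1 (valence 4) → 3 H
Totals → C:13, H:15, N:1, O:2.
In Hill order: C13H15NO2.

C13H15NO2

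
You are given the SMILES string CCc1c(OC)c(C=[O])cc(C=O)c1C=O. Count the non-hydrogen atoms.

Every atom symbol written in the SMILES (organic subset) is one heavy atom; implicit H are not written.
Heavy atoms by element → C:12, O:4.
Total: 16.

16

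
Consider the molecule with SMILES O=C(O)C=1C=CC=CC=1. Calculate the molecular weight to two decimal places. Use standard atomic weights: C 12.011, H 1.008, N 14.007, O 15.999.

122.12 g/mol

First, the molecular formula is C7H6O2 (counting implicit H from valence).
  C: 7 × 12.011 = 84.077
  H: 6 × 1.008 = 6.048
  O: 2 × 15.999 = 31.998
Sum: 7×12.011 + 6×1.008 + 2×15.999 = 122.123 → 122.12 g/mol.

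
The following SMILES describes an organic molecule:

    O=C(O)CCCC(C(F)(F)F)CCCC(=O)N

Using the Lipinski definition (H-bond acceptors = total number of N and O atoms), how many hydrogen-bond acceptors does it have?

N atoms: 1; O atoms: 3.
Lipinski HBA = 1 + 3 = 4.

4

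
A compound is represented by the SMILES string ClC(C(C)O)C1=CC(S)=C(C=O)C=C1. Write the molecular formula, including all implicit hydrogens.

C10H11ClO2S

Walk through each heavy atom and fill implicit hydrogens from standard valence (C 4, N 3, O 2, S 2, halogen 1):
  atom 1: Cl (halogen, monovalent) → 0 H
  atom 2: C, bond orders sum to 3 (valence 4) → 1 H
  atom 3: C, bond orders sum to 3 (valence 4) → 1 H
  atom 4: C, bond orders sum to 1 (valence 4) → 3 H
  atom 5: O, bond orders sum to 1 (valence 2) → 1 H
  atom 6: C, bond orders sum to 4 (valence 4) → 0 H
  atom 7: C, bond orders sum to 3 (valence 4) → 1 H
  atom 8: C, bond orders sum to 4 (valence 4) → 0 H
  atom 9: S, bond orders sum to 1 (valence 2) → 1 H
  atom 10: C, bond orders sum to 4 (valence 4) → 0 H
  atom 11: C, bond orders sum to 3 (valence 4) → 1 H
  atom 12: O, bond orders sum to 2 (valence 2) → 0 H
  atom 13: C, bond orders sum to 3 (valence 4) → 1 H
  atom 14: C, bond orders sum to 3 (valence 4) → 1 H
Totals → C:10, H:11, Cl:1, O:2, S:1.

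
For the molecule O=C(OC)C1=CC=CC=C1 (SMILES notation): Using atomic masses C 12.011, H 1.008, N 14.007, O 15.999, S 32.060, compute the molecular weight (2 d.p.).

136.15 g/mol

First, the molecular formula is C8H8O2 (counting implicit H from valence).
  C: 8 × 12.011 = 96.088
  H: 8 × 1.008 = 8.064
  O: 2 × 15.999 = 31.998
Sum: 8×12.011 + 8×1.008 + 2×15.999 = 136.150 → 136.15 g/mol.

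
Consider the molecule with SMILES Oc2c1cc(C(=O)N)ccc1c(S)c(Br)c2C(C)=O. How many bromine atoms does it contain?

Scan the SMILES for Br atoms (remember two-letter symbols like Cl and Br are single atoms).
Bromine count: 1.

1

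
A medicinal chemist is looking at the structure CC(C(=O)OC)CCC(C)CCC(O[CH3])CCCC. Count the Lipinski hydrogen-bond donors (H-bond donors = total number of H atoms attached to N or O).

0

Donors: find every N or O and count the H atoms it carries.
  atom 4 (O): bond orders sum to 2 → 0 H
  atom 5 (O): bond orders sum to 2 → 0 H
  atom 14 (O): bond orders sum to 2 → 0 H
Lipinski HBD = 0.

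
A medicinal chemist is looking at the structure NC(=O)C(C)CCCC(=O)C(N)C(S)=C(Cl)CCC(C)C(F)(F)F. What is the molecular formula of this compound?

C15H24ClF3N2O2S

Walk through each heavy atom and fill implicit hydrogens from standard valence (C 4, N 3, O 2, S 2, halogen 1):
  atom 1: N, bond orders sum to 1 (valence 3) → 2 H
  atom 2: C, bond orders sum to 4 (valence 4) → 0 H
  atom 3: O, bond orders sum to 2 (valence 2) → 0 H
  atom 4: C, bond orders sum to 3 (valence 4) → 1 H
  atom 5: C, bond orders sum to 1 (valence 4) → 3 H
  atom 6: C, bond orders sum to 2 (valence 4) → 2 H
  atom 7: C, bond orders sum to 2 (valence 4) → 2 H
  atom 8: C, bond orders sum to 2 (valence 4) → 2 H
  atom 9: C, bond orders sum to 4 (valence 4) → 0 H
  atom 10: O, bond orders sum to 2 (valence 2) → 0 H
  atom 11: C, bond orders sum to 3 (valence 4) → 1 H
  atom 12: N, bond orders sum to 1 (valence 3) → 2 H
  atom 13: C, bond orders sum to 4 (valence 4) → 0 H
  atom 14: S, bond orders sum to 1 (valence 2) → 1 H
  atom 15: C, bond orders sum to 4 (valence 4) → 0 H
  atom 16: Cl (halogen, monovalent) → 0 H
  atom 17: C, bond orders sum to 2 (valence 4) → 2 H
  atom 18: C, bond orders sum to 2 (valence 4) → 2 H
  atom 19: C, bond orders sum to 3 (valence 4) → 1 H
  atom 20: C, bond orders sum to 1 (valence 4) → 3 H
  atom 21: C, bond orders sum to 4 (valence 4) → 0 H
  atom 22: F (halogen, monovalent) → 0 H
  atom 23: F (halogen, monovalent) → 0 H
  atom 24: F (halogen, monovalent) → 0 H
Totals → C:15, H:24, Cl:1, F:3, N:2, O:2, S:1.
In Hill order: C15H24ClF3N2O2S.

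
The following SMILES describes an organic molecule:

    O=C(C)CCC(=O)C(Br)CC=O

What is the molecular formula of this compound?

Walk through each heavy atom and fill implicit hydrogens from standard valence (C 4, N 3, O 2, S 2, halogen 1):
  atom 1: O, bond orders sum to 2 (valence 2) → 0 H
  atom 2: C, bond orders sum to 4 (valence 4) → 0 H
  atom 3: C, bond orders sum to 1 (valence 4) → 3 H
  atom 4: C, bond orders sum to 2 (valence 4) → 2 H
  atom 5: C, bond orders sum to 2 (valence 4) → 2 H
  atom 6: C, bond orders sum to 4 (valence 4) → 0 H
  atom 7: O, bond orders sum to 2 (valence 2) → 0 H
  atom 8: C, bond orders sum to 3 (valence 4) → 1 H
  atom 9: Br (halogen, monovalent) → 0 H
  atom 10: C, bond orders sum to 2 (valence 4) → 2 H
  atom 11: C, bond orders sum to 3 (valence 4) → 1 H
  atom 12: O, bond orders sum to 2 (valence 2) → 0 H
Totals → C:8, H:11, Br:1, O:3.

C8H11BrO3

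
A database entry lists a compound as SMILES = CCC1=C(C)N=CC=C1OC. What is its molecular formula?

C9H13NO

Walk through each heavy atom and fill implicit hydrogens from standard valence (C 4, N 3, O 2, S 2, halogen 1):
  atom 1: C, bond orders sum to 1 (valence 4) → 3 H
  atom 2: C, bond orders sum to 2 (valence 4) → 2 H
  atom 3: C, bond orders sum to 4 (valence 4) → 0 H
  atom 4: C, bond orders sum to 4 (valence 4) → 0 H
  atom 5: C, bond orders sum to 1 (valence 4) → 3 H
  atom 6: N, bond orders sum to 3 (valence 3) → 0 H
  atom 7: C, bond orders sum to 3 (valence 4) → 1 H
  atom 8: C, bond orders sum to 3 (valence 4) → 1 H
  atom 9: C, bond orders sum to 4 (valence 4) → 0 H
  atom 10: O, bond orders sum to 2 (valence 2) → 0 H
  atom 11: C, bond orders sum to 1 (valence 4) → 3 H
Totals → C:9, H:13, N:1, O:1.
In Hill order: C9H13NO.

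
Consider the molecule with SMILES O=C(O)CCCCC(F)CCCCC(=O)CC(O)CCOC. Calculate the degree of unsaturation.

Molecular formula: C16H29FO5.
DoU = (2C + 2 + N − H − X) / 2, where X is the halogen count and O/S are ignored.
    = (2·16 + 2 + 0 − 29 − 1) / 2 = 4 / 2 = 2.

2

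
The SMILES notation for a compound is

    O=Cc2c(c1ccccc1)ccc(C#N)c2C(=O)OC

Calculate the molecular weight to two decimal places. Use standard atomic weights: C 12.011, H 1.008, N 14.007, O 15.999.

First, the molecular formula is C16H11NO3 (counting implicit H from valence).
  C: 16 × 12.011 = 192.176
  H: 11 × 1.008 = 11.088
  N: 1 × 14.007 = 14.007
  O: 3 × 15.999 = 47.997
Sum: 16×12.011 + 11×1.008 + 1×14.007 + 3×15.999 = 265.268 → 265.27 g/mol.

265.27 g/mol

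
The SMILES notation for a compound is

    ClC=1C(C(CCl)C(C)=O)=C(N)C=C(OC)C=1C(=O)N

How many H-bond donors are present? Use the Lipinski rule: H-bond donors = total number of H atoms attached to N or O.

Donors: find every N or O and count the H atoms it carries.
  atom 9 (O): bond orders sum to 2 → 0 H
  atom 11 (N): bond orders sum to 1 → 2 H
  atom 14 (O): bond orders sum to 2 → 0 H
  atom 18 (O): bond orders sum to 2 → 0 H
  atom 19 (N): bond orders sum to 1 → 2 H
Lipinski HBD = 4.

4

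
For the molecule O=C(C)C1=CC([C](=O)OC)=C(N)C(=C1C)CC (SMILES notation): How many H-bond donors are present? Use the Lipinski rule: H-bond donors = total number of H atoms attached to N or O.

2

Donors: find every N or O and count the H atoms it carries.
  atom 1 (O): bond orders sum to 2 → 0 H
  atom 8 (O): bond orders sum to 2 → 0 H
  atom 9 (O): bond orders sum to 2 → 0 H
  atom 12 (N): bond orders sum to 1 → 2 H
Lipinski HBD = 2.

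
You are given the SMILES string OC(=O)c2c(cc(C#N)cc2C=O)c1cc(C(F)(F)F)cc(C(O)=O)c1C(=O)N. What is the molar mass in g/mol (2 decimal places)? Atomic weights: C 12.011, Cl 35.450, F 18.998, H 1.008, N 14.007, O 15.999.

406.27 g/mol

First, the molecular formula is C18H9F3N2O6 (counting implicit H from valence).
  C: 18 × 12.011 = 216.198
  F: 3 × 18.998 = 56.994
  H: 9 × 1.008 = 9.072
  N: 2 × 14.007 = 28.014
  O: 6 × 15.999 = 95.994
Sum: 18×12.011 + 3×18.998 + 9×1.008 + 2×14.007 + 6×15.999 = 406.272 → 406.27 g/mol.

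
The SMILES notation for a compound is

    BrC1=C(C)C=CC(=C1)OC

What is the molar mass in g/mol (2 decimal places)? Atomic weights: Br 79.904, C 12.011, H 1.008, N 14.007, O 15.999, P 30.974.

First, the molecular formula is C8H9BrO (counting implicit H from valence).
  Br: 1 × 79.904 = 79.904
  C: 8 × 12.011 = 96.088
  H: 9 × 1.008 = 9.072
  O: 1 × 15.999 = 15.999
Sum: 1×79.904 + 8×12.011 + 9×1.008 + 1×15.999 = 201.063 → 201.06 g/mol.

201.06 g/mol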